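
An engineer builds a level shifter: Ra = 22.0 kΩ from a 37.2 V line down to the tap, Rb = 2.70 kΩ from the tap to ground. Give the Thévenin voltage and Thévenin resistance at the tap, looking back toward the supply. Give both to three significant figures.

V_th = 4.07 V, R_th = 2.40 kΩ

V_th is the open-circuit tap voltage: 37.2 × 2.70/(22.0 + 2.70) = 4.07 V.
With the supply zeroed, Ra and Rb appear in parallel from the tap: R_th = Ra‖Rb = (22.0 × 2.70)/24.70 = 2.40 kΩ.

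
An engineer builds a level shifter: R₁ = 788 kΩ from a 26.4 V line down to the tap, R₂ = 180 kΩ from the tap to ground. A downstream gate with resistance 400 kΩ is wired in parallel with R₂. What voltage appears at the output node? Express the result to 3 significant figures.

The load sits in parallel with R₂: R₂‖R_L = (180 × 400) / (180 + 400) = 124.1 kΩ.
V_out = 26.4 × 124.1 / (788 + 124.1) = 26.4 × 124.1/912.1 = 3.59 V.

V_out ≈ 3.59 V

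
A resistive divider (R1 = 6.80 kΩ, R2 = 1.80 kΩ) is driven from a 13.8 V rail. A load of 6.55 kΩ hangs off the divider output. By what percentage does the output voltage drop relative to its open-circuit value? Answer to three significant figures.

17.9 %

The divider's output (Thévenin) resistance is R1‖R2 = 1.423 kΩ.
Fractional drop under load = R_th/(R_th + R_L) = 1.423 / (1.423 + 6.55) = 0.1785.
So the output falls by 17.9 %.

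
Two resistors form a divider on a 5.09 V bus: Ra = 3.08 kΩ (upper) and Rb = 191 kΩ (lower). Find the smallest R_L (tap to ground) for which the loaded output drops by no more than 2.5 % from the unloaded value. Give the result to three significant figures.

Output resistance R_th = Ra‖Rb = (3.08 × 191)/194.1 = 3.031 kΩ.
The fractional drop is R_th/(R_th + R_L); requiring this ≤ 0.0250 gives R_L ≥ R_th(1/0.0250 − 1) = 3.031 × 39.00 = 118 kΩ.

R_L(min) ≈ 118 kΩ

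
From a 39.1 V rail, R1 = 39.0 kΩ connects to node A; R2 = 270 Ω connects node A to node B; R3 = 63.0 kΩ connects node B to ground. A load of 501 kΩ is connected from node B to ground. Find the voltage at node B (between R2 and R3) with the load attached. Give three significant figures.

V ≈ 23.0 V

At node B, R3 is in parallel with the load: R3‖R_L = 55960 Ω.
Below node A the resistance is R2 + (R3‖R_L) = 56230 Ω, so V_A = 39.1 × 56230/95230 = 23.09 V.
Then V_B = V_A × (R3‖R_L)/(R2 + R3‖R_L) = 23.09 × 55960/56230 = 23.0 V.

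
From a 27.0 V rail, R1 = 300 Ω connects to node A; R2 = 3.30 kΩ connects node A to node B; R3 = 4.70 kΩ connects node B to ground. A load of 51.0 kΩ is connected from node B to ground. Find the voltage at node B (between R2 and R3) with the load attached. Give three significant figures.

At node B, R3 is in parallel with the load: R3‖R_L = 4303 Ω.
Below node A the resistance is R2 + (R3‖R_L) = 7603 Ω, so V_A = 27.0 × 7603/7903 = 25.98 V.
Then V_B = V_A × (R3‖R_L)/(R2 + R3‖R_L) = 25.98 × 4303/7603 = 14.7 V.

V ≈ 14.7 V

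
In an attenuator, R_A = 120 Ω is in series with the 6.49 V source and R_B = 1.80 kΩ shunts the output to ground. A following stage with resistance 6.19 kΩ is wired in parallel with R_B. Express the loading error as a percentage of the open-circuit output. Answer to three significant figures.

1.79 %

The divider's output (Thévenin) resistance is R_A‖R_B = 112.5 Ω.
Fractional drop under load = R_th/(R_th + R_L) = 112.5 / (112.5 + 6190) = 0.01785.
So the output falls by 1.79 %.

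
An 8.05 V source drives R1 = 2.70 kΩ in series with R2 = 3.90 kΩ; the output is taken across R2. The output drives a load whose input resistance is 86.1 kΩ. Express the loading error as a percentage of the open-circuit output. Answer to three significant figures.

1.82 %

The divider's output (Thévenin) resistance is R1‖R2 = 1.595 kΩ.
Fractional drop under load = R_th/(R_th + R_L) = 1.595 / (1.595 + 86.1) = 0.01819.
So the output falls by 1.82 %.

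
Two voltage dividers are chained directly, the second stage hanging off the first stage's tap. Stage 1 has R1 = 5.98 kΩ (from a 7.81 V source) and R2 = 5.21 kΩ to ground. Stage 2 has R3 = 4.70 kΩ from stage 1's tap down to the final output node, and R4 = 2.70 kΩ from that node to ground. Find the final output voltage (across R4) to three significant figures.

V_out ≈ 0.964 V

Stage 2 presents R3+R4 = 7.400 kΩ as a load on stage 1's tap.
Stage 1's lower leg becomes R2‖(R3+R4) = 3.057 kΩ, so V_mid = 7.81 × 3.057/9.037 = 2.642 V.
Stage 2 is itself unloaded: V_out = V_mid × R4/(R3+R4) = 2.642 × 2.70/7.400 = 0.964 V.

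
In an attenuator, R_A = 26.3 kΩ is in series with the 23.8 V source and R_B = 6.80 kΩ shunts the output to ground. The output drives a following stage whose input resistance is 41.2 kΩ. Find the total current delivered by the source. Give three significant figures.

R_B‖R_L = 5.837 kΩ, so the source sees R_A + R_B‖R_L = 32.14 kΩ.
I = 23.8 V / 32.14 kΩ = 0.741 mA.

I ≈ 0.741 mA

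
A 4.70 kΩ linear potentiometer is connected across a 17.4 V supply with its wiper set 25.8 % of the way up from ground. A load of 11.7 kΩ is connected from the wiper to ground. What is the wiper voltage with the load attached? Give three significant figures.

The wiper splits the pot into (1−α)R = 3.487 kΩ above and αR = 1.213 kΩ below.
Lower section ‖ load = 1.099 kΩ.
V_wiper = 17.4 × 1.099/(3.487 + 1.099) = 4.17 V.

V ≈ 4.17 V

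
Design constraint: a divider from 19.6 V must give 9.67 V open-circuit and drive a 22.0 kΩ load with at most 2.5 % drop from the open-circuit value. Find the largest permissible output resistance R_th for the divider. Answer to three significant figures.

R_th ≤ 564 Ω

Loading drop = R_th/(R_th + R_L) ≤ 0.0250, so R_th ≤ R_L · ε/(1−ε) = 22.0 kΩ × 0.0250/0.9750 = 564 Ω.
(Any R1, R2 with R2/(R1+R2) = 0.493 and R1‖R2 ≤ 564 Ω will meet the spec.)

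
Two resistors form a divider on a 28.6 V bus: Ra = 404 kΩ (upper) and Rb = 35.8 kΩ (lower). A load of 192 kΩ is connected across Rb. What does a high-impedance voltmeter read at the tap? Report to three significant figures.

The load sits in parallel with Rb: Rb‖R_L = (35.8 × 192) / (35.8 + 192) = 30.17 kΩ.
V_out = 28.6 × 30.17 / (404 + 30.17) = 28.6 × 30.17/434.2 = 1.99 V.
(Unloaded it would have been 2.33 V.)

V_out ≈ 1.99 V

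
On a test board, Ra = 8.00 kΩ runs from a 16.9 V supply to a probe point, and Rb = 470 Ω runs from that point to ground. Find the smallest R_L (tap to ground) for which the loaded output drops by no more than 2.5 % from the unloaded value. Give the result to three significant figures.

R_L(min) ≈ 17.3 kΩ

Output resistance R_th = Ra‖Rb = (8000 × 470)/8470 = 443.9 Ω.
The fractional drop is R_th/(R_th + R_L); requiring this ≤ 0.0250 gives R_L ≥ R_th(1/0.0250 − 1) = 443.9 × 39.00 = 17.3 kΩ.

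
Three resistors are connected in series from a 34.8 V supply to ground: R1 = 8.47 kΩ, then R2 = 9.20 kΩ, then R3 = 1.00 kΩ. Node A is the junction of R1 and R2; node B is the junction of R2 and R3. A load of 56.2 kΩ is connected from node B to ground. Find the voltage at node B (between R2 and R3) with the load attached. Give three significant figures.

V ≈ 1.83 V

At node B, R3 is in parallel with the load: R3‖R_L = 0.9825 kΩ.
Below node A the resistance is R2 + (R3‖R_L) = 10.18 kΩ, so V_A = 34.8 × 10.18/18.65 = 19.00 V.
Then V_B = V_A × (R3‖R_L)/(R2 + R3‖R_L) = 19.00 × 0.9825/10.18 = 1.83 V.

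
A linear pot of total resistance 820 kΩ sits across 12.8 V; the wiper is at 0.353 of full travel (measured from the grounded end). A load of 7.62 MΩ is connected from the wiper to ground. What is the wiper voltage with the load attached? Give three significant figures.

The wiper splits the pot into (1−α)R = 530.5 kΩ above and αR = 289.5 kΩ below.
Lower section ‖ load = 278.9 kΩ.
V_wiper = 12.8 × 278.9/(530.5 + 278.9) = 4.41 V.

V ≈ 4.41 V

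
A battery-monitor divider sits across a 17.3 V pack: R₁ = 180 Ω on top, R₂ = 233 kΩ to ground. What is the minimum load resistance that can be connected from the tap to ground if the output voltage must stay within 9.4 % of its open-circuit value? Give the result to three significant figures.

Output resistance R_th = R₁‖R₂ = (180 × 233000)/233200 = 179.9 Ω.
The fractional drop is R_th/(R_th + R_L); requiring this ≤ 0.0940 gives R_L ≥ R_th(1/0.0940 − 1) = 179.9 × 9.638 = 1.73 kΩ.

R_L(min) ≈ 1.73 kΩ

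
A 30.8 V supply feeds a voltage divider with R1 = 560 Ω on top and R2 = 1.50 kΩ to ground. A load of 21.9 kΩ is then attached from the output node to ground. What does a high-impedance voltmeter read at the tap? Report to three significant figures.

The load sits in parallel with R2: R2‖R_L = (1500 × 21900) / (1500 + 21900) = 1404 Ω.
V_out = 30.8 × 1404 / (560 + 1404) = 30.8 × 1404/1964 = 22.0 V.
(Unloaded it would have been 22.4 V.)

V_out ≈ 22.0 V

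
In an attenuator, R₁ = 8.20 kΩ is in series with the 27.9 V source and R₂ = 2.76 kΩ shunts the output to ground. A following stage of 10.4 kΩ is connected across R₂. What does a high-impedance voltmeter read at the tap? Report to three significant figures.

V_out ≈ 5.86 V

The load sits in parallel with R₂: R₂‖R_L = (2.76 × 10.4) / (2.76 + 10.4) = 2.181 kΩ.
V_out = 27.9 × 2.181 / (8.20 + 2.181) = 27.9 × 2.181/10.38 = 5.86 V.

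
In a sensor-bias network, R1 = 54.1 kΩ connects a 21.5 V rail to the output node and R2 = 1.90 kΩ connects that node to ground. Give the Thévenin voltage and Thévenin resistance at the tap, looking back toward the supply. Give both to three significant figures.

V_th = 0.729 V, R_th = 1.84 kΩ

V_th is the open-circuit tap voltage: 21.5 × 1.90/(54.1 + 1.90) = 0.729 V.
With the supply zeroed, R1 and R2 appear in parallel from the tap: R_th = R1‖R2 = (54.1 × 1.90)/56.00 = 1.84 kΩ.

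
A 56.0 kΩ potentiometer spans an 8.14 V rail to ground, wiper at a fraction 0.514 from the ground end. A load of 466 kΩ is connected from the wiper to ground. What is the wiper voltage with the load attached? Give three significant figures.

The wiper splits the pot into (1−α)R = 27.22 kΩ above and αR = 28.78 kΩ below.
Lower section ‖ load = 27.11 kΩ.
V_wiper = 8.14 × 27.11/(27.22 + 27.11) = 4.06 V.

V ≈ 4.06 V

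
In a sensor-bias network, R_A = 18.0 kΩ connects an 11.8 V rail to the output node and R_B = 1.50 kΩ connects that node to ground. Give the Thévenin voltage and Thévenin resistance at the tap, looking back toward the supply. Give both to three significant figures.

V_th = 0.908 V, R_th = 1.38 kΩ

V_th is the open-circuit tap voltage: 11.8 × 1.50/(18.0 + 1.50) = 0.908 V.
With the supply zeroed, R_A and R_B appear in parallel from the tap: R_th = R_A‖R_B = (18.0 × 1.50)/19.50 = 1.38 kΩ.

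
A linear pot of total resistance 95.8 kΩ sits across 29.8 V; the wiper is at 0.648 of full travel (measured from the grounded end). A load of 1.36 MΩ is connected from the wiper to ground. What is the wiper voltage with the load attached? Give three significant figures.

V ≈ 19.0 V

The wiper splits the pot into (1−α)R = 33.72 kΩ above and αR = 62.08 kΩ below.
Lower section ‖ load = 59.37 kΩ.
V_wiper = 29.8 × 59.37/(33.72 + 59.37) = 19.0 V.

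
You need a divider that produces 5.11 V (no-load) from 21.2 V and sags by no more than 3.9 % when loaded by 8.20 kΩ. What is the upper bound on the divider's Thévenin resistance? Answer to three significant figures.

Loading drop = R_th/(R_th + R_L) ≤ 0.0390, so R_th ≤ R_L · ε/(1−ε) = 8.20 kΩ × 0.0390/0.9610 = 333 Ω.

R_th ≤ 333 Ω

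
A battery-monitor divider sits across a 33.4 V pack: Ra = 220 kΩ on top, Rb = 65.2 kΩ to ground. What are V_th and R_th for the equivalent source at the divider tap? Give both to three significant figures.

V_th is the open-circuit tap voltage: 33.4 × 65.2/(220 + 65.2) = 7.64 V.
With the supply zeroed, Ra and Rb appear in parallel from the tap: R_th = Ra‖Rb = (220 × 65.2)/285.2 = 50.3 kΩ.

V_th = 7.64 V, R_th = 50.3 kΩ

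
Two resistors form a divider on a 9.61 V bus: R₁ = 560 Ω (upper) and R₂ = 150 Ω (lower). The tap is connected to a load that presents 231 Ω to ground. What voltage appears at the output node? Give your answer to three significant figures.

V_out ≈ 1.34 V

The load sits in parallel with R₂: R₂‖R_L = (150 × 231) / (150 + 231) = 90.94 Ω.
V_out = 9.61 × 90.94 / (560 + 90.94) = 9.61 × 90.94/650.9 = 1.34 V.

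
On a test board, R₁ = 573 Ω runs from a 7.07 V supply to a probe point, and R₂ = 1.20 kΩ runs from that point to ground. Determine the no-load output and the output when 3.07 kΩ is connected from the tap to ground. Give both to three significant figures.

Unloaded: 4.79 V; loaded: 4.25 V

Open-circuit: V = 7.07 × 1200/(573 + 1200) = 4.79 V.
With the load, R₂ becomes R₂‖R_L = 862.8 Ω, so V = 7.07 × 862.8/1436 = 4.25 V.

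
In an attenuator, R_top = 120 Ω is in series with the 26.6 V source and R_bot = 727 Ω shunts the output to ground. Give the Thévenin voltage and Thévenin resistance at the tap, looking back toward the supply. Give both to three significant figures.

V_th = 22.8 V, R_th = 103 Ω

V_th is the open-circuit tap voltage: 26.6 × 727/(120 + 727) = 22.8 V.
With the supply zeroed, R_top and R_bot appear in parallel from the tap: R_th = R_top‖R_bot = (120 × 727)/847.0 = 103 Ω.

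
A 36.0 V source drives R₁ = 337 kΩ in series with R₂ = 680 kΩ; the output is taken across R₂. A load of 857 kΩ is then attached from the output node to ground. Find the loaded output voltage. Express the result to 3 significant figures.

V_out ≈ 19.1 V

The load sits in parallel with R₂: R₂‖R_L = (680 × 857) / (680 + 857) = 379.2 kΩ.
V_out = 36.0 × 379.2 / (337 + 379.2) = 36.0 × 379.2/716.2 = 19.1 V.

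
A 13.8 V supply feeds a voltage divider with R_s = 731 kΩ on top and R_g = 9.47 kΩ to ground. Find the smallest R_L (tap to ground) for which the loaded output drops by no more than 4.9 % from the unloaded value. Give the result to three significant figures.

Output resistance R_th = R_s‖R_g = (731 × 9.47)/740.5 = 9.349 kΩ.
The fractional drop is R_th/(R_th + R_L); requiring this ≤ 0.0490 gives R_L ≥ R_th(1/0.0490 − 1) = 9.349 × 19.41 = 181 kΩ.

R_L(min) ≈ 181 kΩ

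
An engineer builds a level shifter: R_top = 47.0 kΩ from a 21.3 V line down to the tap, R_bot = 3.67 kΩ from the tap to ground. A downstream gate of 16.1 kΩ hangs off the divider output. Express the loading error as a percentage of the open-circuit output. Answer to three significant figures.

17.5 %

Unloaded V = 21.3 × 3.67/50.67 = 1.543 V.
Loaded: R_bot‖R_L = 2.989 kΩ, giving V = 21.3 × 2.989/49.99 = 1.273 V.
Drop = (1.543 − 1.273) / 1.543 = 17.5 %.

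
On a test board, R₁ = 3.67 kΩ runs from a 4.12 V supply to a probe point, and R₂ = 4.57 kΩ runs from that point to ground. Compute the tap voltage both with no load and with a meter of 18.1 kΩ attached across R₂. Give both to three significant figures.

Unloaded: 2.29 V; loaded: 2.05 V

Open-circuit: V = 4.12 × 4.57/(3.67 + 4.57) = 2.29 V.
With the load, R₂ becomes R₂‖R_L = 3.649 kΩ, so V = 4.12 × 3.649/7.319 = 2.05 V.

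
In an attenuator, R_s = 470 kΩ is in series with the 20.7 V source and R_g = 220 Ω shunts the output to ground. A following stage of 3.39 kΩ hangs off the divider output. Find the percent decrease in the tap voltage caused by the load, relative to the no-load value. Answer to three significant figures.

The divider's output (Thévenin) resistance is R_s‖R_g = 219.9 Ω.
Fractional drop under load = R_th/(R_th + R_L) = 219.9 / (219.9 + 3390) = 0.06092.
So the output falls by 6.09 %.

6.09 %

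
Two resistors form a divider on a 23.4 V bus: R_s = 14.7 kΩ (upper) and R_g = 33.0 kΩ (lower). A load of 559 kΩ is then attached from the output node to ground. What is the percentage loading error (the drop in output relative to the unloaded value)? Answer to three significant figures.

1.79 %

The divider's output (Thévenin) resistance is R_s‖R_g = 10.17 kΩ.
Fractional drop under load = R_th/(R_th + R_L) = 10.17 / (10.17 + 559) = 0.01787.
So the output falls by 1.79 %.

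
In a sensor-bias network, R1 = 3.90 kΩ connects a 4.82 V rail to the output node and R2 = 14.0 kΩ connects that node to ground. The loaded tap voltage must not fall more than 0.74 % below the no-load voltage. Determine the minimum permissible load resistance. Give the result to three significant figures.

Output resistance R_th = R1‖R2 = (3.90 × 14.0)/17.90 = 3.050 kΩ.
The fractional drop is R_th/(R_th + R_L); requiring this ≤ 0.00740 gives R_L ≥ R_th(1/0.00740 − 1) = 3.050 × 134.1 = 409 kΩ.

R_L(min) ≈ 409 kΩ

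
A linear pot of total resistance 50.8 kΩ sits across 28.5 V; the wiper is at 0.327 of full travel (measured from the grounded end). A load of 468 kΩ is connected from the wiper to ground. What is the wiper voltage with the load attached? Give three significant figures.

V ≈ 9.10 V

The wiper splits the pot into (1−α)R = 34.19 kΩ above and αR = 16.61 kΩ below.
Lower section ‖ load = 16.04 kΩ.
V_wiper = 28.5 × 16.04/(34.19 + 16.04) = 9.10 V.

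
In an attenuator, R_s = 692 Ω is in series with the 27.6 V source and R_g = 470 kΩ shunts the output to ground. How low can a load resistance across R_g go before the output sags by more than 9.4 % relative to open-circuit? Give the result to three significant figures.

Output resistance R_th = R_s‖R_g = (692 × 470000)/470700 = 691.0 Ω.
The fractional drop is R_th/(R_th + R_L); requiring this ≤ 0.0940 gives R_L ≥ R_th(1/0.0940 − 1) = 691.0 × 9.638 = 6.66 kΩ.

R_L(min) ≈ 6.66 kΩ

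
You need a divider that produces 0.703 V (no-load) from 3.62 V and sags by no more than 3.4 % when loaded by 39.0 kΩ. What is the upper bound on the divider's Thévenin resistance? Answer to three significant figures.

Loading drop = R_th/(R_th + R_L) ≤ 0.0340, so R_th ≤ R_L · ε/(1−ε) = 39.0 kΩ × 0.0340/0.9660 = 1.37 kΩ.
(Any R1, R2 with R2/(R1+R2) = 0.194 and R1‖R2 ≤ 1.37 kΩ will meet the spec.)

R_th ≤ 1.37 kΩ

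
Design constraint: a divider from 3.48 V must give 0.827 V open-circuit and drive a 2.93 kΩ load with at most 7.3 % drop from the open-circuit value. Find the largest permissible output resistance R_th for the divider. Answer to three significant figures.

R_th ≤ 231 Ω

Loading drop = R_th/(R_th + R_L) ≤ 0.0730, so R_th ≤ R_L · ε/(1−ε) = 2.93 kΩ × 0.0730/0.9270 = 231 Ω.
(Any R1, R2 with R2/(R1+R2) = 0.238 and R1‖R2 ≤ 231 Ω will meet the spec.)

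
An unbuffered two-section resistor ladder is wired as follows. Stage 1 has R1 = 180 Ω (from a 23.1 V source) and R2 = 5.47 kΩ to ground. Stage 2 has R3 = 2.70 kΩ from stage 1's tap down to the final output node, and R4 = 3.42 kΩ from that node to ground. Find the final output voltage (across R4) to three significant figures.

V_out ≈ 12.2 V

Stage 2 presents R3+R4 = 6120 Ω as a load on stage 1's tap.
Stage 1's lower leg becomes R2‖(R3+R4) = 2888 Ω, so V_mid = 23.1 × 2888/3068 = 21.74 V.
Stage 2 is itself unloaded: V_out = V_mid × R4/(R3+R4) = 21.74 × 3420/6120 = 12.2 V.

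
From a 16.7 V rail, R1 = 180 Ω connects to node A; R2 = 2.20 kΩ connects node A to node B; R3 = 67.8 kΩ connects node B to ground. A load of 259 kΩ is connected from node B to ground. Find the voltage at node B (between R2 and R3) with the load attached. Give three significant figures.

V ≈ 16.0 V

At node B, R3 is in parallel with the load: R3‖R_L = 53730 Ω.
Below node A the resistance is R2 + (R3‖R_L) = 55930 Ω, so V_A = 16.7 × 55930/56110 = 16.65 V.
Then V_B = V_A × (R3‖R_L)/(R2 + R3‖R_L) = 16.65 × 53730/55930 = 16.0 V.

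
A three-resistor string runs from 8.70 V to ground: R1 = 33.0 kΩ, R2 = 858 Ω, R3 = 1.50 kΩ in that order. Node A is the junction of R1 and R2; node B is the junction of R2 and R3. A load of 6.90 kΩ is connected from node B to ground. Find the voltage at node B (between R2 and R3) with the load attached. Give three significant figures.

At node B, R3 is in parallel with the load: R3‖R_L = 1232 Ω.
Below node A the resistance is R2 + (R3‖R_L) = 2090 Ω, so V_A = 8.70 × 2090/35090 = 0.5182 V.
Then V_B = V_A × (R3‖R_L)/(R2 + R3‖R_L) = 0.5182 × 1232/2090 = 0.305 V.

V ≈ 0.305 V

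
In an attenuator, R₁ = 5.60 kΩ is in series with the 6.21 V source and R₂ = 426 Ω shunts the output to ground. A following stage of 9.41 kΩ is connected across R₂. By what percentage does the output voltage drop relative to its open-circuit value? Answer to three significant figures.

4.04 %

The divider's output (Thévenin) resistance is R₁‖R₂ = 395.9 Ω.
Fractional drop under load = R_th/(R_th + R_L) = 395.9 / (395.9 + 9410) = 0.04037.
So the output falls by 4.04 %.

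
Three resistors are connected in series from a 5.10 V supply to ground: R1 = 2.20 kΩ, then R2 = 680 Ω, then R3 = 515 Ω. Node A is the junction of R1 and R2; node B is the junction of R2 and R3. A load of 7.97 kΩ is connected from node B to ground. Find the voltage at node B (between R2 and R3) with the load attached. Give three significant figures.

At node B, R3 is in parallel with the load: R3‖R_L = 483.7 Ω.
Below node A the resistance is R2 + (R3‖R_L) = 1164 Ω, so V_A = 5.10 × 1164/3364 = 1.764 V.
Then V_B = V_A × (R3‖R_L)/(R2 + R3‖R_L) = 1.764 × 483.7/1164 = 0.733 V.

V ≈ 0.733 V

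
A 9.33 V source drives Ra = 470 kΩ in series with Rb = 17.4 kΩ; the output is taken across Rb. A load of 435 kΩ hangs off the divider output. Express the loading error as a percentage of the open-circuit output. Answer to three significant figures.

The divider's output (Thévenin) resistance is Ra‖Rb = 16.78 kΩ.
Fractional drop under load = R_th/(R_th + R_L) = 16.78 / (16.78 + 435) = 0.03714.
So the output falls by 3.71 %.

3.71 %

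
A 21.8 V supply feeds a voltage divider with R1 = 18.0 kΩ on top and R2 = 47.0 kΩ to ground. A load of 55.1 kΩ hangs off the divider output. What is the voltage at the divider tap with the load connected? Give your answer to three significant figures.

V_out ≈ 12.8 V

The load sits in parallel with R2: R2‖R_L = (47.0 × 55.1) / (47.0 + 55.1) = 25.36 kΩ.
V_out = 21.8 × 25.36 / (18.0 + 25.36) = 21.8 × 25.36/43.36 = 12.8 V.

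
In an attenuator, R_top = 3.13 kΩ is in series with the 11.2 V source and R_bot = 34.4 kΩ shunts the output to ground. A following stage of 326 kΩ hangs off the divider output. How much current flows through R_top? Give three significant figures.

R_bot‖R_L = 31.12 kΩ, so the source sees R_top + R_bot‖R_L = 34.25 kΩ.
I = 11.2 V / 34.25 kΩ = 0.327 mA.

I ≈ 0.327 mA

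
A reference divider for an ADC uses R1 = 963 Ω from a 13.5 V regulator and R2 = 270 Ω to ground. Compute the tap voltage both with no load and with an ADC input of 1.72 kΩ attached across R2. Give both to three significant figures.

Unloaded: 2.96 V; loaded: 2.63 V

Open-circuit: V = 13.5 × 270/(963 + 270) = 2.96 V.
With the load, R2 becomes R2‖R_L = 233.4 Ω, so V = 13.5 × 233.4/1196 = 2.63 V.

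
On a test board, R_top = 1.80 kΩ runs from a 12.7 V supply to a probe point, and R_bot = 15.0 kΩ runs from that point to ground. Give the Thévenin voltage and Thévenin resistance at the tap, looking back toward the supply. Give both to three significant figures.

V_th = 11.3 V, R_th = 1.61 kΩ

V_th is the open-circuit tap voltage: 12.7 × 15.0/(1.80 + 15.0) = 11.3 V.
With the supply zeroed, R_top and R_bot appear in parallel from the tap: R_th = R_top‖R_bot = (1.80 × 15.0)/16.80 = 1.61 kΩ.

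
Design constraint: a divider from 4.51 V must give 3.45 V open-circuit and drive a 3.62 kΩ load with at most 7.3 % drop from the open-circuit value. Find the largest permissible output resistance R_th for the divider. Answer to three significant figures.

R_th ≤ 285 Ω

Loading drop = R_th/(R_th + R_L) ≤ 0.0730, so R_th ≤ R_L · ε/(1−ε) = 3.62 kΩ × 0.0730/0.9270 = 285 Ω.
(Any R1, R2 with R2/(R1+R2) = 0.765 and R1‖R2 ≤ 285 Ω will meet the spec.)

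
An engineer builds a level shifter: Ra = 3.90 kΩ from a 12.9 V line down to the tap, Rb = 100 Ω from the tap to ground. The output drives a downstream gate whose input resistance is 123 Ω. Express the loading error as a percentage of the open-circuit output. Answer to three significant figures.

The divider's output (Thévenin) resistance is Ra‖Rb = 97.50 Ω.
Fractional drop under load = R_th/(R_th + R_L) = 97.50 / (97.50 + 123) = 0.4422.
So the output falls by 44.2 %.

44.2 %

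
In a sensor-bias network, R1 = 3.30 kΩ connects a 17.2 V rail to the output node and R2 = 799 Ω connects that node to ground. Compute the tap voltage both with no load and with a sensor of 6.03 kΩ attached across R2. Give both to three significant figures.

Open-circuit: V = 17.2 × 799/(3300 + 799) = 3.35 V.
With the load, R2 becomes R2‖R_L = 705.5 Ω, so V = 17.2 × 705.5/4006 = 3.03 V.

Unloaded: 3.35 V; loaded: 3.03 V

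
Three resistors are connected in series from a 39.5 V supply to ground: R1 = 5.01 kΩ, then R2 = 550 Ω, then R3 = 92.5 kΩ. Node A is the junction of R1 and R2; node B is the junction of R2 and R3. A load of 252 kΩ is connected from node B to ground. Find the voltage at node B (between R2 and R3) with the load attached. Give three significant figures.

V ≈ 36.5 V

At node B, R3 is in parallel with the load: R3‖R_L = 67660 Ω.
Below node A the resistance is R2 + (R3‖R_L) = 68210 Ω, so V_A = 39.5 × 68210/73220 = 36.80 V.
Then V_B = V_A × (R3‖R_L)/(R2 + R3‖R_L) = 36.80 × 67660/68210 = 36.5 V.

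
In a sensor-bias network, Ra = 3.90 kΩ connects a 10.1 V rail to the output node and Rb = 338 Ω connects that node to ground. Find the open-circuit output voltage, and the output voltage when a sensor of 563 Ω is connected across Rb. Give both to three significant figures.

Unloaded: 0.806 V; loaded: 0.519 V

Open-circuit: V = 10.1 × 338/(3900 + 338) = 0.806 V.
With the load, Rb becomes Rb‖R_L = 211.2 Ω, so V = 10.1 × 211.2/4111 = 0.519 V.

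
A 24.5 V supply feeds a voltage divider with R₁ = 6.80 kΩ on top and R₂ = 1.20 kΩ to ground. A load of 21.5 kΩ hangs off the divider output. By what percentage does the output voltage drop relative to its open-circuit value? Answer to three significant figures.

The divider's output (Thévenin) resistance is R₁‖R₂ = 1.020 kΩ.
Fractional drop under load = R_th/(R_th + R_L) = 1.020 / (1.020 + 21.5) = 0.04529.
So the output falls by 4.53 %.

4.53 %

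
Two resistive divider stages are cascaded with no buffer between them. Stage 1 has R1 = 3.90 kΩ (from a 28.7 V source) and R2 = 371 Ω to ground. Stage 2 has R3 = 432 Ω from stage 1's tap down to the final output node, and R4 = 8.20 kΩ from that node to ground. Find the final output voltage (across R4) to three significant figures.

Stage 2 presents R3+R4 = 8632 Ω as a load on stage 1's tap.
Stage 1's lower leg becomes R2‖(R3+R4) = 355.7 Ω, so V_mid = 28.7 × 355.7/4256 = 2.399 V.
Stage 2 is itself unloaded: V_out = V_mid × R4/(R3+R4) = 2.399 × 8200/8632 = 2.28 V.

V_out ≈ 2.28 V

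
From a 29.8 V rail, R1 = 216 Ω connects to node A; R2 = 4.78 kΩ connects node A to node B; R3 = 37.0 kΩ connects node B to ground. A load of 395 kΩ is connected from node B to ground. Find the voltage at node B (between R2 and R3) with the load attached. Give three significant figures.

V ≈ 26.0 V

At node B, R3 is in parallel with the load: R3‖R_L = 33830 Ω.
Below node A the resistance is R2 + (R3‖R_L) = 38610 Ω, so V_A = 29.8 × 38610/38830 = 29.63 V.
Then V_B = V_A × (R3‖R_L)/(R2 + R3‖R_L) = 29.63 × 33830/38610 = 26.0 V.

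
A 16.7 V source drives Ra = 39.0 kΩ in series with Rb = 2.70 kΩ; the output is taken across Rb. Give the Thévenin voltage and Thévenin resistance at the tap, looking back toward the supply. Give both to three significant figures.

V_th is the open-circuit tap voltage: 16.7 × 2.70/(39.0 + 2.70) = 1.08 V.
With the supply zeroed, Ra and Rb appear in parallel from the tap: R_th = Ra‖Rb = (39.0 × 2.70)/41.70 = 2.53 kΩ.

V_th = 1.08 V, R_th = 2.53 kΩ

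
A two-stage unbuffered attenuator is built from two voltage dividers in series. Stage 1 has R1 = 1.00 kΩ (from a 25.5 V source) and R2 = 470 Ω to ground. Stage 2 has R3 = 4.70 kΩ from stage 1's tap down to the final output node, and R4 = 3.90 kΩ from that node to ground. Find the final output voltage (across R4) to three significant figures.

V_out ≈ 3.56 V

Stage 2 presents R3+R4 = 8600 Ω as a load on stage 1's tap.
Stage 1's lower leg becomes R2‖(R3+R4) = 445.6 Ω, so V_mid = 25.5 × 445.6/1446 = 7.861 V.
Stage 2 is itself unloaded: V_out = V_mid × R4/(R3+R4) = 7.861 × 3900/8600 = 3.56 V.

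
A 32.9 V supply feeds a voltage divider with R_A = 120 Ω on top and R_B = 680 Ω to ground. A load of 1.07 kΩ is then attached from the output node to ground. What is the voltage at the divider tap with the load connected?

The load sits in parallel with R_B: R_B‖R_L = (680 × 1070) / (680 + 1070) = 415.8 Ω.
V_out = 32.9 × 415.8 / (120 + 415.8) = 32.9 × 415.8/535.8 = 25.5 V.
(Unloaded it would have been 28.0 V.)

V_out ≈ 25.5 V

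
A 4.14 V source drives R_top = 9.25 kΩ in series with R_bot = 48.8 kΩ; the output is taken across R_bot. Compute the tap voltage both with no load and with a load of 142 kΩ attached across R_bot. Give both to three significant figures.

Unloaded: 3.48 V; loaded: 3.30 V

Open-circuit: V = 4.14 × 48.8/(9.25 + 48.8) = 3.48 V.
With the load, R_bot becomes R_bot‖R_L = 36.32 kΩ, so V = 4.14 × 36.32/45.57 = 3.30 V.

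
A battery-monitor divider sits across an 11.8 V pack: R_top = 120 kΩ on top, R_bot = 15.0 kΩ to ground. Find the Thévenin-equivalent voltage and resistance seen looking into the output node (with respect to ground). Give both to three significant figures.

V_th is the open-circuit tap voltage: 11.8 × 15.0/(120 + 15.0) = 1.31 V.
With the supply zeroed, R_top and R_bot appear in parallel from the tap: R_th = R_top‖R_bot = (120 × 15.0)/135.0 = 13.3 kΩ.

V_th = 1.31 V, R_th = 13.3 kΩ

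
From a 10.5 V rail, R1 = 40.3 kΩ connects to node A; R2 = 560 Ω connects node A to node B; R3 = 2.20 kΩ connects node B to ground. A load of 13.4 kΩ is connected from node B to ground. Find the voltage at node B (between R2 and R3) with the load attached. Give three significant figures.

At node B, R3 is in parallel with the load: R3‖R_L = 1890 Ω.
Below node A the resistance is R2 + (R3‖R_L) = 2450 Ω, so V_A = 10.5 × 2450/42750 = 0.6017 V.
Then V_B = V_A × (R3‖R_L)/(R2 + R3‖R_L) = 0.6017 × 1890/2450 = 0.464 V.

V ≈ 0.464 V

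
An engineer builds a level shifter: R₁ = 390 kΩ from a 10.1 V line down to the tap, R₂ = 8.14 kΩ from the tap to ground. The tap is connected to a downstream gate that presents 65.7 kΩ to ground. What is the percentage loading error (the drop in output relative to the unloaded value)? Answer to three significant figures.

Unloaded V = 10.1 × 8.14/398.1 = 0.20650 V.
Loaded: R₂‖R_L = 7.243 kΩ, giving V = 10.1 × 7.243/397.2 = 0.18415 V.
Drop = (0.20650 − 0.18415) / 0.20650 = 10.8 %.

10.8 %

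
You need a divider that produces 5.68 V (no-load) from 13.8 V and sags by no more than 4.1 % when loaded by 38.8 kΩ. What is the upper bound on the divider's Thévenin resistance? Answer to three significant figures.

R_th ≤ 1.66 kΩ

Loading drop = R_th/(R_th + R_L) ≤ 0.0410, so R_th ≤ R_L · ε/(1−ε) = 38.8 kΩ × 0.0410/0.9590 = 1.66 kΩ.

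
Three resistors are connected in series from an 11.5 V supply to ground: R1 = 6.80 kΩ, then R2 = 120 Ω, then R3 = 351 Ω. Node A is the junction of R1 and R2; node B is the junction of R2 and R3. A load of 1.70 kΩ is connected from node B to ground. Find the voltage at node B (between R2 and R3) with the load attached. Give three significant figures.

At node B, R3 is in parallel with the load: R3‖R_L = 290.9 Ω.
Below node A the resistance is R2 + (R3‖R_L) = 410.9 Ω, so V_A = 11.5 × 410.9/7211 = 0.6554 V.
Then V_B = V_A × (R3‖R_L)/(R2 + R3‖R_L) = 0.6554 × 290.9/410.9 = 0.464 V.

V ≈ 0.464 V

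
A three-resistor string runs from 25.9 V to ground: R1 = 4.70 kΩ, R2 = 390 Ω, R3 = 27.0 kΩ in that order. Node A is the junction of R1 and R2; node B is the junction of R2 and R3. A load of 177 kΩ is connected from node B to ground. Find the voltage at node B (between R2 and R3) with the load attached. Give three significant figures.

V ≈ 21.3 V

At node B, R3 is in parallel with the load: R3‖R_L = 23430 Ω.
Below node A the resistance is R2 + (R3‖R_L) = 23820 Ω, so V_A = 25.9 × 23820/28520 = 21.63 V.
Then V_B = V_A × (R3‖R_L)/(R2 + R3‖R_L) = 21.63 × 23430/23820 = 21.3 V.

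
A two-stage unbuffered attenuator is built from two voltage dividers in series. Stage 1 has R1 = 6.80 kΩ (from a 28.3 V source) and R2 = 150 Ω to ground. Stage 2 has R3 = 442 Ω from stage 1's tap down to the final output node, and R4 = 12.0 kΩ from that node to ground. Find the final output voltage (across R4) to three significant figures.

Stage 2 presents R3+R4 = 12440 Ω as a load on stage 1's tap.
Stage 1's lower leg becomes R2‖(R3+R4) = 148.2 Ω, so V_mid = 28.3 × 148.2/6948 = 0.6037 V.
Stage 2 is itself unloaded: V_out = V_mid × R4/(R3+R4) = 0.6037 × 12000/12440 = 0.582 V.

V_out ≈ 0.582 V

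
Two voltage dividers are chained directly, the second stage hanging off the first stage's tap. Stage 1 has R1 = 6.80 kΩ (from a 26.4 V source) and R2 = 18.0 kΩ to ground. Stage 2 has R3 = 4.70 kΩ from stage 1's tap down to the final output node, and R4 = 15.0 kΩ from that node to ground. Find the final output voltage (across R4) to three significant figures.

V_out ≈ 11.7 V

Stage 2 presents R3+R4 = 19.70 kΩ as a load on stage 1's tap.
Stage 1's lower leg becomes R2‖(R3+R4) = 9.406 kΩ, so V_mid = 26.4 × 9.406/16.21 = 15.32 V.
Stage 2 is itself unloaded: V_out = V_mid × R4/(R3+R4) = 15.32 × 15.0/19.70 = 11.7 V.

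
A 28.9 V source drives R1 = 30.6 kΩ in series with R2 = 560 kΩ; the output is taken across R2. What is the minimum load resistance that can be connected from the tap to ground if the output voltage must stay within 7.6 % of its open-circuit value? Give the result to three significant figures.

Output resistance R_th = R1‖R2 = (30.6 × 560)/590.6 = 29.01 kΩ.
The fractional drop is R_th/(R_th + R_L); requiring this ≤ 0.0760 gives R_L ≥ R_th(1/0.0760 − 1) = 29.01 × 12.16 = 353 kΩ.

R_L(min) ≈ 353 kΩ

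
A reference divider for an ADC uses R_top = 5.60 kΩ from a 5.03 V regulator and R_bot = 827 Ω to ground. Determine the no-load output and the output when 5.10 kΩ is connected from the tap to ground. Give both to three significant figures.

Open-circuit: V = 5.03 × 827/(5600 + 827) = 0.647 V.
With the load, R_bot becomes R_bot‖R_L = 711.6 Ω, so V = 5.03 × 711.6/6312 = 0.567 V.

Unloaded: 0.647 V; loaded: 0.567 V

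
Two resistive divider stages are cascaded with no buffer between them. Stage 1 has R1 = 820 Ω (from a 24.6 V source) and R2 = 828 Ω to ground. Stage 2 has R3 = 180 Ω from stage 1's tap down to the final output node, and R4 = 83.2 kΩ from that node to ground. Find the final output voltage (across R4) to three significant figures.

Stage 2 presents R3+R4 = 83380 Ω as a load on stage 1's tap.
Stage 1's lower leg becomes R2‖(R3+R4) = 819.9 Ω, so V_mid = 24.6 × 819.9/1640 = 12.30 V.
Stage 2 is itself unloaded: V_out = V_mid × R4/(R3+R4) = 12.30 × 83200/83380 = 12.3 V.

V_out ≈ 12.3 V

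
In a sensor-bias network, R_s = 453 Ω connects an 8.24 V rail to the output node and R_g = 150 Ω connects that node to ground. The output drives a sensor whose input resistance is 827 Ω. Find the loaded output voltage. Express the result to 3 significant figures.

V_out ≈ 1.80 V

The load sits in parallel with R_g: R_g‖R_L = (150 × 827) / (150 + 827) = 127.0 Ω.
V_out = 8.24 × 127.0 / (453 + 127.0) = 8.24 × 127.0/580.0 = 1.80 V.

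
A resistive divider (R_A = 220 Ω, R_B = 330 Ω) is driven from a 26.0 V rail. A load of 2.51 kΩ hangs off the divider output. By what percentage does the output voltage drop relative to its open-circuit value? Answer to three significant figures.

5.00 %

The divider's output (Thévenin) resistance is R_A‖R_B = 132.0 Ω.
Fractional drop under load = R_th/(R_th + R_L) = 132.0 / (132.0 + 2510) = 0.04996.
So the output falls by 5.00 %.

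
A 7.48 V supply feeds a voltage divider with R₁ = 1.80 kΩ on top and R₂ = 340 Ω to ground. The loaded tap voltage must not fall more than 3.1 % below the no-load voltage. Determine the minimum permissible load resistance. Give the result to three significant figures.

R_L(min) ≈ 8.94 kΩ

Output resistance R_th = R₁‖R₂ = (1800 × 340)/2140 = 286.0 Ω.
The fractional drop is R_th/(R_th + R_L); requiring this ≤ 0.0310 gives R_L ≥ R_th(1/0.0310 − 1) = 286.0 × 31.26 = 8.94 kΩ.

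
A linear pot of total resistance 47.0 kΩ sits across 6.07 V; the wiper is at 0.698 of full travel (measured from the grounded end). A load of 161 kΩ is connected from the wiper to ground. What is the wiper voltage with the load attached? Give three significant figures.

V ≈ 3.99 V

The wiper splits the pot into (1−α)R = 14.19 kΩ above and αR = 32.81 kΩ below.
Lower section ‖ load = 27.25 kΩ.
V_wiper = 6.07 × 27.25/(14.19 + 27.25) = 3.99 V.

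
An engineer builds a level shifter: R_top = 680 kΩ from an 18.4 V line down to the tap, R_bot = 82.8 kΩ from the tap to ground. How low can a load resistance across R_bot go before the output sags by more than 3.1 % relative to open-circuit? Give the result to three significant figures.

R_L(min) ≈ 2.31 MΩ

Output resistance R_th = R_top‖R_bot = (680 × 82.8)/762.8 = 73.81 kΩ.
The fractional drop is R_th/(R_th + R_L); requiring this ≤ 0.0310 gives R_L ≥ R_th(1/0.0310 − 1) = 73.81 × 31.26 = 2.31 MΩ.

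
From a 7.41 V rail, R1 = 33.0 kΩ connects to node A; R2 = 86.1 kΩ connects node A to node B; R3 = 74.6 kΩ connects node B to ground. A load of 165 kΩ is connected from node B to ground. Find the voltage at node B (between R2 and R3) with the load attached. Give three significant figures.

V ≈ 2.23 V

At node B, R3 is in parallel with the load: R3‖R_L = 51.37 kΩ.
Below node A the resistance is R2 + (R3‖R_L) = 137.5 kΩ, so V_A = 7.41 × 137.5/170.5 = 5.976 V.
Then V_B = V_A × (R3‖R_L)/(R2 + R3‖R_L) = 5.976 × 51.37/137.5 = 2.23 V.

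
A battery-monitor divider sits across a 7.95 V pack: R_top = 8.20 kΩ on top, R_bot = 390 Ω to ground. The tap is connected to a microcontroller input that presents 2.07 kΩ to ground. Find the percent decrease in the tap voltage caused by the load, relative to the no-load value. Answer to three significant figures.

15.2 %

Unloaded V = 7.95 × 390/8590 = 0.3609 V.
Loaded: R_bot‖R_L = 328.2 Ω, giving V = 7.95 × 328.2/8528 = 0.3059 V.
Drop = (0.3609 − 0.3059) / 0.3609 = 15.2 %.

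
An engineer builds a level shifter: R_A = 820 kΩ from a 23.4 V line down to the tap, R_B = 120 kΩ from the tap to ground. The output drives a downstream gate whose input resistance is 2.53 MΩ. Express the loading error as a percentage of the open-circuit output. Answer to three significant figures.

3.97 %

The divider's output (Thévenin) resistance is R_A‖R_B = 104.7 kΩ.
Fractional drop under load = R_th/(R_th + R_L) = 104.7 / (104.7 + 2530) = 0.03973.
So the output falls by 3.97 %.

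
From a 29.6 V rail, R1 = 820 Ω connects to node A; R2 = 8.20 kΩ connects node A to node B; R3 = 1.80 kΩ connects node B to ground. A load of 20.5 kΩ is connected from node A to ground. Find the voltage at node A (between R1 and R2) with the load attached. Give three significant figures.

V ≈ 26.4 V

Below node A the series string R2+R3 = 10000 Ω sits in parallel with the 20500 Ω load: 6721 Ω.
V_A = 29.6 × 6721/(820 + 6721) = 26.4 V.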